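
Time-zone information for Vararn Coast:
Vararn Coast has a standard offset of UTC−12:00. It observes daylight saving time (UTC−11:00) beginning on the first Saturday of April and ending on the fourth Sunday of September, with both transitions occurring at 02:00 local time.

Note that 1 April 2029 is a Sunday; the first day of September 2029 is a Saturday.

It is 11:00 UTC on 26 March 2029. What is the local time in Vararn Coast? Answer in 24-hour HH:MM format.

23:00

1 April 2029 is a Sunday, so the first Saturday is April 7.
1 September 2029 is a Saturday, so the first Sunday is September 2 and the fourth is September 23.
At the standard offset (UTC−12:00), 11:00 UTC − 12h = 23:00 Vararn Coast standard time (rolling into the previous day, 25 March 2029).
The standard-time date in Vararn Coast, 25 March 2029, is outside the daylight-saving period (7 April – 23 September), so Vararn Coast is on standard time, UTC−12:00.
11:00 UTC − 12h = 23:00 local (rolling into the previous day, 25 March 2029).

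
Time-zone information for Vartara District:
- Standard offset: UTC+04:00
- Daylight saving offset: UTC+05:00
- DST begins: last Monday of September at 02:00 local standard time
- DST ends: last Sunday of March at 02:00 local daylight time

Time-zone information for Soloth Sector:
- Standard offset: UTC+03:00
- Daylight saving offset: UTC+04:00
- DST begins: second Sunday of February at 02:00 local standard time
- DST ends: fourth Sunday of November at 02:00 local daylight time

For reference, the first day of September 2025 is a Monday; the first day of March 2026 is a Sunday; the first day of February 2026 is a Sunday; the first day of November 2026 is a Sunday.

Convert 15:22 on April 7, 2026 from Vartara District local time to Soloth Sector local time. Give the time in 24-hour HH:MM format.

1 September 2025 is a Monday, so Mondays fall on 1, 8, 15, 22, 29; the last is September 29.
1 March 2026 is a Sunday, so Sundays fall on 1, 8, 15, 22, 29; the last is March 29.
April 7, 2026 is outside the daylight-saving period (29 September 2025 – 29 March 2026), so Vartara District is on standard time, UTC+04:00.
15:22 Vartara District − 4h = 11:22 UTC.
1 February 2026 is a Sunday, so the first Sunday is February 1 and the second is February 8.
1 November 2026 is a Sunday, so the first Sunday is November 1 and the fourth is November 22.
At the standard offset (UTC+03:00), 11:22 UTC + 3h = 14:22 Soloth Sector standard time.
Daylight saving runs 8 February – 22 November; the standard-time date in Soloth Sector, April 7, 2026, is inside that window, so Soloth Sector is at UTC+04:00.
11:22 UTC + 4h = 15:22 Soloth Sector.

15:22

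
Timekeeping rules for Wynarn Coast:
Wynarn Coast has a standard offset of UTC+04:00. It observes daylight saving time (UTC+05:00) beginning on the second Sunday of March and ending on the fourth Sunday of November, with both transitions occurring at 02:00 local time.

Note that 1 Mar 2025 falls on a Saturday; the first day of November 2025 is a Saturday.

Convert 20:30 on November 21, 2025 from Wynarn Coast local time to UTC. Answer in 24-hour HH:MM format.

1 March 2025 is a Saturday, so the first Sunday is March 2 and the second is March 9.
1 November 2025 is a Saturday, so the first Sunday is November 2 and the fourth is November 23.
Daylight saving runs 9 March – 23 November; November 21, 2025 is inside that window, so Wynarn Coast is at UTC+05:00.
20:30 local − 5h = 15:30 UTC.

15:30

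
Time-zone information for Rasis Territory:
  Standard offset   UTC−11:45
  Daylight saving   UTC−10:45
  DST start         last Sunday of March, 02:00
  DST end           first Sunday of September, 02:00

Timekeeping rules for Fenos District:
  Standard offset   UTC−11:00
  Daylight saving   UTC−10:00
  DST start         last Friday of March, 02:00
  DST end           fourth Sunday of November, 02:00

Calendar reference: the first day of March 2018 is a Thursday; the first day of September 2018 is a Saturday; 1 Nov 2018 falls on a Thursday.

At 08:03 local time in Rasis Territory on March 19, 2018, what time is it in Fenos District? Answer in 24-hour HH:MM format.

1 March 2018 is a Thursday, so Sundays fall on 4, 11, 18, 25; the last is March 25.
1 September 2018 is a Saturday, so the first Sunday is September 2.
March 19, 2018 does not fall between 25 March and 2 September, so daylight saving is not in effect and Rasis Territory is at UTC−11:45.
08:03 Rasis Territory + 11h45m = 19:48 UTC.
1 March 2018 is a Thursday, so Fridays fall on 2, 9, 16, 23, 30; the last is March 30.
1 November 2018 is a Thursday, so the first Sunday is November 4 and the fourth is November 25.
At the standard offset (UTC−11:00), 19:48 UTC − 11h = 08:48 Fenos District standard time.
Daylight saving runs 30 March – 25 November; the standard-time date in Fenos District, March 19, 2018, is outside that window, so Fenos District is on standard time at UTC−11:00.
19:48 UTC − 11h = 08:48 Fenos District.

08:48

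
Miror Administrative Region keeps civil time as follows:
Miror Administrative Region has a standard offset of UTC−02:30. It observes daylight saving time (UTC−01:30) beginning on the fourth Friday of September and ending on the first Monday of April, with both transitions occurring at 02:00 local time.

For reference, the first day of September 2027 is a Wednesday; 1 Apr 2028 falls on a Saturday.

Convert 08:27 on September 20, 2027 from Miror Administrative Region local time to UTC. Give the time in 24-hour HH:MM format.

10:57

1 September 2027 is a Wednesday, so the first Friday is September 3 and the fourth is September 24.
1 April 2028 is a Saturday, so the first Monday is April 3.
September 20, 2027 does not fall between 24 September 2027 and 3 April 2028, so daylight saving is not in effect and Miror Administrative Region is at UTC−02:30.
08:27 local + 2h30m = 10:57 UTC.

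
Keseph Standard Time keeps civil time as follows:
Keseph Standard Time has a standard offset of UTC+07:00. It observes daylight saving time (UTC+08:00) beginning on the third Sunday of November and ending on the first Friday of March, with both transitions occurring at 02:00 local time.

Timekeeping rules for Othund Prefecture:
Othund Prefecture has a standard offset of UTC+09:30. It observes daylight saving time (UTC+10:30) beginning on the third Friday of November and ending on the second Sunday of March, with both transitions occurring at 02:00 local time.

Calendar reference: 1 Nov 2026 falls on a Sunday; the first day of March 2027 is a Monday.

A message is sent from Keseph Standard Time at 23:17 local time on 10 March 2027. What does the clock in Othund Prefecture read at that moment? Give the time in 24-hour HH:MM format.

02:47

1 November 2026 is a Sunday, so the first Sunday is November 1 and the third is November 15.
1 March 2027 is a Monday, so the first Friday is March 5.
Daylight saving runs 15 November 2026 – 5 March 2027; 10 March 2027 is outside that window, so Keseph Standard Time is on standard time at UTC+07:00.
23:17 Keseph Standard Time − 7h = 16:17 UTC.
1 November 2026 is a Sunday, so the first Friday is November 6 and the third is November 20.
1 March 2027 is a Monday, so the first Sunday is March 7 and the second is March 14.
At the standard offset (UTC+09:30), 16:17 UTC + 9h30m = 01:47 Othund Prefecture standard time (rolling into the next day, 11 March 2027).
The standard-time date in Othund Prefecture, 11 March 2027, lies within the daylight-saving period (20 November 2026 – 14 March 2027), so Othund Prefecture is on daylight time, UTC+10:30.
16:17 UTC + 10h30m = 02:47 Othund Prefecture (rolling into the next day, 11 March 2027).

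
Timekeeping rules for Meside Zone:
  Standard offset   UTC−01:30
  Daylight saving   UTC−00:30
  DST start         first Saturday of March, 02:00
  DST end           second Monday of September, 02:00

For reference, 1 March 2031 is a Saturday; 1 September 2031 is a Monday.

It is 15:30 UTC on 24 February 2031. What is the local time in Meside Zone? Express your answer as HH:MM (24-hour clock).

1 March 2031 is a Saturday, so the first Saturday is March 1.
1 September 2031 is a Monday, so the first Monday is September 1 and the second is September 8.
At the standard offset (UTC−01:30), 15:30 UTC − 1h30m = 14:00 Meside Zone standard time.
The standard-time date in Meside Zone, 24 February 2031, does not fall between 1 March and 8 September, so daylight saving is not in effect and Meside Zone is at UTC−01:30.
15:30 UTC − 1h30m = 14:00 local.

14:00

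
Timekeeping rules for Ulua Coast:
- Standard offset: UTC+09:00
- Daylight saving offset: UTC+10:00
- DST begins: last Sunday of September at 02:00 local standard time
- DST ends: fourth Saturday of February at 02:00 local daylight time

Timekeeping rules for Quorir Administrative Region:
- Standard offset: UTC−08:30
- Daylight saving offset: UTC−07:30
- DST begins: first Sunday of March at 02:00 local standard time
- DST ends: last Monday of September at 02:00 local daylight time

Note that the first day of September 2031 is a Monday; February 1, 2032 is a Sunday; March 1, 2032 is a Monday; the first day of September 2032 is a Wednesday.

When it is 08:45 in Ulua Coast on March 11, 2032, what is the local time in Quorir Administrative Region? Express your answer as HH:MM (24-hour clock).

1 September 2031 is a Monday, so Sundays fall on 7, 14, 21, 28; the last is September 28.
1 February 2032 is a Sunday, so the first Saturday is February 7 and the fourth is February 28.
March 11, 2032 does not fall between 28 September 2031 and 28 February 2032, so daylight saving is not in effect and Ulua Coast is at UTC+09:00.
08:45 Ulua Coast − 9h = 23:45 UTC (rolling into the previous day, 10 March 2032).
1 March 2032 is a Monday, so the first Sunday is March 7.
1 September 2032 is a Wednesday, so Mondays fall on 6, 13, 20, 27; the last is September 27.
At the standard offset (UTC−08:30), 23:45 UTC − 8h30m = 15:15 Quorir Administrative Region standard time.
The standard-time date in Quorir Administrative Region, March 10, 2032, falls between 7 March and 27 September, so daylight saving is in effect and Quorir Administrative Region is at UTC−07:30.
23:45 UTC − 7h30m = 16:15 Quorir Administrative Region.

16:15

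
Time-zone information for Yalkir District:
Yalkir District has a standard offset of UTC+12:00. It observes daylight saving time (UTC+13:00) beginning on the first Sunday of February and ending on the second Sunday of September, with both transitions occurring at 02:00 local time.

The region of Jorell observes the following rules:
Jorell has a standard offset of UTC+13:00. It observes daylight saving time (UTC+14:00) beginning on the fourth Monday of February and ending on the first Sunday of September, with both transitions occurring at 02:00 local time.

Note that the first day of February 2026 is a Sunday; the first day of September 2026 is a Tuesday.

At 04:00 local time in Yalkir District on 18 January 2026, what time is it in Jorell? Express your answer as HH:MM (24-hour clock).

05:00

1 February 2026 is a Sunday, so the first Sunday is February 1.
1 September 2026 is a Tuesday, so the first Sunday is September 6 and the second is September 13.
Daylight saving runs 1 February – 13 September; 18 January 2026 is outside that window, so Yalkir District is on standard time at UTC+12:00.
04:00 Yalkir District − 12h = 16:00 UTC (rolling into the previous day, 17 January 2026).
1 February 2026 is a Sunday, so the first Monday is February 2 and the fourth is February 23.
1 September 2026 is a Tuesday, so the first Sunday is September 6.
At the standard offset (UTC+13:00), 16:00 UTC + 13h = 05:00 Jorell standard time (rolling into the next day, 18 January 2026).
The standard-time date in Jorell, 18 January 2026, does not fall between 23 February and 6 September, so daylight saving is not in effect and Jorell is at UTC+13:00.
16:00 UTC + 13h = 05:00 Jorell (rolling into the next day, 18 January 2026).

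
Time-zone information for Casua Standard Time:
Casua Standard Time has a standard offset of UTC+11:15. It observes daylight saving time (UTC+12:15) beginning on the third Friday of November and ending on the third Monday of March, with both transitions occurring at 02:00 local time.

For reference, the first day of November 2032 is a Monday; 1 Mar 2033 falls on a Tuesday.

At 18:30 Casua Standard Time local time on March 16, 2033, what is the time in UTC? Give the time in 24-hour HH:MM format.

06:15

1 November 2032 is a Monday, so the first Friday is November 5 and the third is November 19.
1 March 2033 is a Tuesday, so the first Monday is March 7 and the third is March 21.
Daylight saving runs 19 November 2032 – 21 March 2033; March 16, 2033 is inside that window, so Casua Standard Time is at UTC+12:15.
18:30 local − 12h15m = 06:15 UTC.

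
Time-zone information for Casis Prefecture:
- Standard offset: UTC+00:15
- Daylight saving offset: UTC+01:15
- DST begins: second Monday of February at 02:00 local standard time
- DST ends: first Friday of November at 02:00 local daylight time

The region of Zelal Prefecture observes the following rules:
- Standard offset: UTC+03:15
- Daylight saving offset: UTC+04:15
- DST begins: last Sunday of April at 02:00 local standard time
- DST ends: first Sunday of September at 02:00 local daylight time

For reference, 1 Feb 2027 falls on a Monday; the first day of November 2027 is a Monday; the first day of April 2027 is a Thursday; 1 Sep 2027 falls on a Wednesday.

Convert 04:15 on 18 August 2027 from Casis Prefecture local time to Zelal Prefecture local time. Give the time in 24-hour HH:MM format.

07:15

1 February 2027 is a Monday, so the first Monday is February 1 and the second is February 8.
1 November 2027 is a Monday, so the first Friday is November 5.
18 August 2027 lies within the daylight-saving period (8 February – 5 November), so Casis Prefecture is on daylight time, UTC+01:15.
04:15 Casis Prefecture − 1h15m = 03:00 UTC.
1 April 2027 is a Thursday, so Sundays fall on 4, 11, 18, 25; the last is April 25.
1 September 2027 is a Wednesday, so the first Sunday is September 5.
At the standard offset (UTC+03:15), 03:00 UTC + 3h15m = 06:15 Zelal Prefecture standard time.
Daylight saving runs 25 April – 5 September; the standard-time date in Zelal Prefecture, 18 August 2027, is inside that window, so Zelal Prefecture is at UTC+04:15.
03:00 UTC + 4h15m = 07:15 Zelal Prefecture.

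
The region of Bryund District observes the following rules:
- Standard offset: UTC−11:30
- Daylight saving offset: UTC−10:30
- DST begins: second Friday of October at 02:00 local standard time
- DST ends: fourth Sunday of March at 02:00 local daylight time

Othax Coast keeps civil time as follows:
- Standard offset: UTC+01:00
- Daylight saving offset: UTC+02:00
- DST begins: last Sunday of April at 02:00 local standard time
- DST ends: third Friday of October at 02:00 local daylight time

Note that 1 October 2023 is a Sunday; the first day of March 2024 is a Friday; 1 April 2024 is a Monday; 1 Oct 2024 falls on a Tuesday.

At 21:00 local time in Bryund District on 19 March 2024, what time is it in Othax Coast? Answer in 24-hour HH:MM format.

1 October 2023 is a Sunday, so the first Friday is October 6 and the second is October 13.
1 March 2024 is a Friday, so the first Sunday is March 3 and the fourth is March 24.
19 March 2024 falls between 13 October 2023 and 24 March 2024, so daylight saving is in effect and Bryund District is at UTC−10:30.
21:00 Bryund District + 10h30m = 07:30 UTC (rolling into the next day, 20 March 2024).
1 April 2024 is a Monday, so Sundays fall on 7, 14, 21, 28; the last is April 28.
1 October 2024 is a Tuesday, so the first Friday is October 4 and the third is October 18.
At the standard offset (UTC+01:00), 07:30 UTC + 1h = 08:30 Othax Coast standard time.
The standard-time date in Othax Coast, 20 March 2024, does not fall between 28 April and 18 October, so daylight saving is not in effect and Othax Coast is at UTC+01:00.
07:30 UTC + 1h = 08:30 Othax Coast.

08:30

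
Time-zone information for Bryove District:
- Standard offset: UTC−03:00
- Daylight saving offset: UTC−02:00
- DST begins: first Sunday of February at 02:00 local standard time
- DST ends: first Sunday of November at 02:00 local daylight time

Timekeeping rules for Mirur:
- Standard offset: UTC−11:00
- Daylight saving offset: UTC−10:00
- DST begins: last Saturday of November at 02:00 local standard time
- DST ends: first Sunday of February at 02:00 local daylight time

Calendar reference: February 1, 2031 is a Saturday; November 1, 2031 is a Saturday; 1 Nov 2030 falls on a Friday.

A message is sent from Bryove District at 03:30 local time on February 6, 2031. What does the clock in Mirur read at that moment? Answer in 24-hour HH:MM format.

1 February 2031 is a Saturday, so the first Sunday is February 2.
1 November 2031 is a Saturday, so the first Sunday is November 2.
February 6, 2031 falls between 2 February and 2 November, so daylight saving is in effect and Bryove District is at UTC−02:00.
03:30 Bryove District + 2h = 05:30 UTC.
1 November 2030 is a Friday, so Saturdays fall on 2, 9, 16, 23, 30; the last is November 30.
1 February 2031 is a Saturday, so the first Sunday is February 2.
At the standard offset (UTC−11:00), 05:30 UTC − 11h = 18:30 Mirur standard time (rolling into the previous day, 5 February 2031).
The standard-time date in Mirur, February 5, 2031, does not fall between 30 November 2030 and 2 February 2031, so daylight saving is not in effect and Mirur is at UTC−11:00.
05:30 UTC − 11h = 18:30 Mirur (rolling into the previous day, 5 February 2031).

18:30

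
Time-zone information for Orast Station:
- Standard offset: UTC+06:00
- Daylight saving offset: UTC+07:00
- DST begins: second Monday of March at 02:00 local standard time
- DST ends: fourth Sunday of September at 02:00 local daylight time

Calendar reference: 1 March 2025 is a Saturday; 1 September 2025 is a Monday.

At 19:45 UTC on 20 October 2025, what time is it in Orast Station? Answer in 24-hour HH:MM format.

01:45

1 March 2025 is a Saturday, so the first Monday is March 3 and the second is March 10.
1 September 2025 is a Monday, so the first Sunday is September 7 and the fourth is September 28.
At the standard offset (UTC+06:00), 19:45 UTC + 6h = 01:45 Orast Station standard time (rolling into the next day, 21 October 2025).
The standard-time date in Orast Station, 21 October 2025, is outside the daylight-saving period (10 March – 28 September), so Orast Station is on standard time, UTC+06:00.
19:45 UTC + 6h = 01:45 local (rolling into the next day, 21 October 2025).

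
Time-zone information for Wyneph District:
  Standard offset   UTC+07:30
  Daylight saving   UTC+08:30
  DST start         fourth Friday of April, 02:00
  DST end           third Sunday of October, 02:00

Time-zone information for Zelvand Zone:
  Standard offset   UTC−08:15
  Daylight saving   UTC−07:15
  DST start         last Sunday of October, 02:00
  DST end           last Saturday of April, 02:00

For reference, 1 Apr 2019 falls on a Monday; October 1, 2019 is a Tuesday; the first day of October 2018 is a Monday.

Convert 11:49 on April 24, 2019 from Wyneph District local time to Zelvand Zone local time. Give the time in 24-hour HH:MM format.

21:04

1 April 2019 is a Monday, so the first Friday is April 5 and the fourth is April 26.
1 October 2019 is a Tuesday, so the first Sunday is October 6 and the third is October 20.
April 24, 2019 does not fall between 26 April and 20 October, so daylight saving is not in effect and Wyneph District is at UTC+07:30.
11:49 Wyneph District − 7h30m = 04:19 UTC.
1 October 2018 is a Monday, so Sundays fall on 7, 14, 21, 28; the last is October 28.
1 April 2019 is a Monday, so Saturdays fall on 6, 13, 20, 27; the last is April 27.
At the standard offset (UTC−08:15), 04:19 UTC − 8h15m = 20:04 Zelvand Zone standard time (rolling into the previous day, 23 April 2019).
Daylight saving runs 28 October 2018 – 27 April 2019; the standard-time date in Zelvand Zone, April 23, 2019, is inside that window, so Zelvand Zone is at UTC−07:15.
04:19 UTC − 7h15m = 21:04 Zelvand Zone (rolling into the previous day, 23 April 2019).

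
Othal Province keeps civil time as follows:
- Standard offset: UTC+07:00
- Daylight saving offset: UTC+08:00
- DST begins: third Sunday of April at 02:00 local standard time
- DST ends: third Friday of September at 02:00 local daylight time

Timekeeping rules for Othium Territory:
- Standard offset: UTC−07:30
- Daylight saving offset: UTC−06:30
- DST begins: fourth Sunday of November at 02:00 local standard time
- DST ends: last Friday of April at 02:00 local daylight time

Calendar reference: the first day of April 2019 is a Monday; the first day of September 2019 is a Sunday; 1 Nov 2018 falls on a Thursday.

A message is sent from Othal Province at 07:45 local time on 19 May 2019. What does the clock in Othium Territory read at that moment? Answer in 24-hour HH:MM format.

1 April 2019 is a Monday, so the first Sunday is April 7 and the third is April 21.
1 September 2019 is a Sunday, so the first Friday is September 6 and the third is September 20.
19 May 2019 lies within the daylight-saving period (21 April – 20 September), so Othal Province is on daylight time, UTC+08:00.
07:45 Othal Province − 8h = 23:45 UTC (rolling into the previous day, 18 May 2019).
1 November 2018 is a Thursday, so the first Sunday is November 4 and the fourth is November 25.
1 April 2019 is a Monday, so Fridays fall on 5, 12, 19, 26; the last is April 26.
At the standard offset (UTC−07:30), 23:45 UTC − 7h30m = 16:15 Othium Territory standard time.
The standard-time date in Othium Territory, 18 May 2019, is outside the daylight-saving period (25 November 2018 – 26 April 2019), so Othium Territory is on standard time, UTC−07:30.
23:45 UTC − 7h30m = 16:15 Othium Territory.

16:15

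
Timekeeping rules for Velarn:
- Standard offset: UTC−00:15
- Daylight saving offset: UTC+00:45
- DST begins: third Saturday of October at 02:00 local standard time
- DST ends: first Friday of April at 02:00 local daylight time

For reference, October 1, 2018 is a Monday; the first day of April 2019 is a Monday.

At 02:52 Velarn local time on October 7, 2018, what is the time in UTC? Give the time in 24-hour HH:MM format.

1 October 2018 is a Monday, so the first Saturday is October 6 and the third is October 20.
1 April 2019 is a Monday, so the first Friday is April 5.
October 7, 2018 does not fall between 20 October 2018 and 5 April 2019, so daylight saving is not in effect and Velarn is at UTC−00:15.
02:52 local + 0h15m = 03:07 UTC.

03:07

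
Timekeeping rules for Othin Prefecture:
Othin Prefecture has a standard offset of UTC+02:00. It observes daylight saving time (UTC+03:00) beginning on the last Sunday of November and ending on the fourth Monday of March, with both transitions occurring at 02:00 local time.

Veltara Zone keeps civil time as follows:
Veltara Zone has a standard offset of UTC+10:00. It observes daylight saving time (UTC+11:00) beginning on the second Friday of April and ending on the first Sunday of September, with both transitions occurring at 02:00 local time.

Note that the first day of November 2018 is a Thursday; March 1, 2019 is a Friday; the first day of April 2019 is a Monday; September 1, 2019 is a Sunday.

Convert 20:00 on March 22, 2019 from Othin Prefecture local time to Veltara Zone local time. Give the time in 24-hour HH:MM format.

03:00

1 November 2018 is a Thursday, so Sundays fall on 4, 11, 18, 25; the last is November 25.
1 March 2019 is a Friday, so the first Monday is March 4 and the fourth is March 25.
March 22, 2019 falls between 25 November 2018 and 25 March 2019, so daylight saving is in effect and Othin Prefecture is at UTC+03:00.
20:00 Othin Prefecture − 3h = 17:00 UTC.
1 April 2019 is a Monday, so the first Friday is April 5 and the second is April 12.
1 September 2019 is a Sunday, so the first Sunday is September 1.
At the standard offset (UTC+10:00), 17:00 UTC + 10h = 03:00 Veltara Zone standard time (rolling into the next day, 23 March 2019).
The standard-time date in Veltara Zone, March 23, 2019, is outside the daylight-saving period (12 April – 1 September), so Veltara Zone is on standard time, UTC+10:00.
17:00 UTC + 10h = 03:00 Veltara Zone (rolling into the next day, 23 March 2019).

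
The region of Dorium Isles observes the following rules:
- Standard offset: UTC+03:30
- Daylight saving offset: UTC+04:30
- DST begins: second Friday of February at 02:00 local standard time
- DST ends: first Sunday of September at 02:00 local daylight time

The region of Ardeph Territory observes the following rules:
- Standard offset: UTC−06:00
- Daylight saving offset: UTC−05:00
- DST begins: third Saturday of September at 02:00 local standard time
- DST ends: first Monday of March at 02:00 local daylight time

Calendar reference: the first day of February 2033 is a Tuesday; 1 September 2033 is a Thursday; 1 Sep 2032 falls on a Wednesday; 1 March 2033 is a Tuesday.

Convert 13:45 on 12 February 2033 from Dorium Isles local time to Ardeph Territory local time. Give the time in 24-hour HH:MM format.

04:15

1 February 2033 is a Tuesday, so the first Friday is February 4 and the second is February 11.
1 September 2033 is a Thursday, so the first Sunday is September 4.
12 February 2033 lies within the daylight-saving period (11 February – 4 September), so Dorium Isles is on daylight time, UTC+04:30.
13:45 Dorium Isles − 4h30m = 09:15 UTC.
1 September 2032 is a Wednesday, so the first Saturday is September 4 and the third is September 18.
1 March 2033 is a Tuesday, so the first Monday is March 7.
At the standard offset (UTC−06:00), 09:15 UTC − 6h = 03:15 Ardeph Territory standard time.
The standard-time date in Ardeph Territory, 12 February 2033, lies within the daylight-saving period (18 September 2032 – 7 March 2033), so Ardeph Territory is on daylight time, UTC−05:00.
09:15 UTC − 5h = 04:15 Ardeph Territory.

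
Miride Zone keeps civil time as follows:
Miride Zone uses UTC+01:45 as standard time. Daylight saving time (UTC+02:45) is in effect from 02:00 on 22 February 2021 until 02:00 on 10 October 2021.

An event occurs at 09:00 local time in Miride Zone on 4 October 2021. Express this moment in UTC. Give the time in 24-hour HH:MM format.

4 October 2021 falls between 22 February and 10 October, so daylight saving is in effect and Miride Zone is at UTC+02:45.
09:00 local − 2h45m = 06:15 UTC.

06:15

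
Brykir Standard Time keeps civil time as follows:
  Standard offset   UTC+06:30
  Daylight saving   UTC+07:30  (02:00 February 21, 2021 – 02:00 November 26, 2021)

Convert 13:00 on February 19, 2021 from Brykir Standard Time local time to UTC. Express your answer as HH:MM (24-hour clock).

Daylight saving runs 21 February – 26 November; February 19, 2021 is outside that window, so Brykir Standard Time is on standard time at UTC+06:30.
13:00 local − 6h30m = 06:30 UTC.

06:30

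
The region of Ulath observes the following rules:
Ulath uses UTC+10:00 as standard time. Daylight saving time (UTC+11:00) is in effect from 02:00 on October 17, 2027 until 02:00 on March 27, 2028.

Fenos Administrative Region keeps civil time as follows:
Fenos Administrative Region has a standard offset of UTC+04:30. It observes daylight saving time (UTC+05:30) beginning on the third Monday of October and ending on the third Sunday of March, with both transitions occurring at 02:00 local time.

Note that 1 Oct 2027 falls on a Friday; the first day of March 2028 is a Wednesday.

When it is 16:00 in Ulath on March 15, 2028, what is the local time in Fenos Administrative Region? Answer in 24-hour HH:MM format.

March 15, 2028 lies within the daylight-saving period (17 October 2027 – 27 March 2028), so Ulath is on daylight time, UTC+11:00.
16:00 Ulath − 11h = 05:00 UTC.
1 October 2027 is a Friday, so the first Monday is October 4 and the third is October 18.
1 March 2028 is a Wednesday, so the first Sunday is March 5 and the third is March 19.
At the standard offset (UTC+04:30), 05:00 UTC + 4h30m = 09:30 Fenos Administrative Region standard time.
The standard-time date in Fenos Administrative Region, March 15, 2028, falls between 18 October 2027 and 19 March 2028, so daylight saving is in effect and Fenos Administrative Region is at UTC+05:30.
05:00 UTC + 5h30m = 10:30 Fenos Administrative Region.

10:30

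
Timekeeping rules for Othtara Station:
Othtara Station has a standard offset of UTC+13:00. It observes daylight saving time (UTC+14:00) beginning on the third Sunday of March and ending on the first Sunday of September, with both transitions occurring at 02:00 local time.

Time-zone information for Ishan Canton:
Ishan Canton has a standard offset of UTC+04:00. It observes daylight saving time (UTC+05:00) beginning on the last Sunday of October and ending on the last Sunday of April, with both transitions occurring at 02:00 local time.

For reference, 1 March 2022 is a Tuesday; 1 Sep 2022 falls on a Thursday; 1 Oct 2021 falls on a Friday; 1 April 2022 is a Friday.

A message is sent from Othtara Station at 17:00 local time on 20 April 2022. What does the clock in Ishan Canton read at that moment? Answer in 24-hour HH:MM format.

1 March 2022 is a Tuesday, so the first Sunday is March 6 and the third is March 20.
1 September 2022 is a Thursday, so the first Sunday is September 4.
Daylight saving runs 20 March – 4 September; 20 April 2022 is inside that window, so Othtara Station is at UTC+14:00.
17:00 Othtara Station − 14h = 03:00 UTC.
1 October 2021 is a Friday, so Sundays fall on 3, 10, 17, 24, 31; the last is October 31.
1 April 2022 is a Friday, so Sundays fall on 3, 10, 17, 24; the last is April 24.
At the standard offset (UTC+04:00), 03:00 UTC + 4h = 07:00 Ishan Canton standard time.
The standard-time date in Ishan Canton, 20 April 2022, falls between 31 October 2021 and 24 April 2022, so daylight saving is in effect and Ishan Canton is at UTC+05:00.
03:00 UTC + 5h = 08:00 Ishan Canton.

08:00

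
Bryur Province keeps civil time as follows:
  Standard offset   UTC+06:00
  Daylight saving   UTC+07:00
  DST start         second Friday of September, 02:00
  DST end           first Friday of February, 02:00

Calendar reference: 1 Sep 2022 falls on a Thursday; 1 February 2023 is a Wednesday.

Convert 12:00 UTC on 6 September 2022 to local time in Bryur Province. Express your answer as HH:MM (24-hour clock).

18:00

1 September 2022 is a Thursday, so the first Friday is September 2 and the second is September 9.
1 February 2023 is a Wednesday, so the first Friday is February 3.
At the standard offset (UTC+06:00), 12:00 UTC + 6h = 18:00 Bryur Province standard time.
The standard-time date in Bryur Province, 6 September 2022, is outside the daylight-saving period (9 September 2022 – 3 February 2023), so Bryur Province is on standard time, UTC+06:00.
12:00 UTC + 6h = 18:00 local.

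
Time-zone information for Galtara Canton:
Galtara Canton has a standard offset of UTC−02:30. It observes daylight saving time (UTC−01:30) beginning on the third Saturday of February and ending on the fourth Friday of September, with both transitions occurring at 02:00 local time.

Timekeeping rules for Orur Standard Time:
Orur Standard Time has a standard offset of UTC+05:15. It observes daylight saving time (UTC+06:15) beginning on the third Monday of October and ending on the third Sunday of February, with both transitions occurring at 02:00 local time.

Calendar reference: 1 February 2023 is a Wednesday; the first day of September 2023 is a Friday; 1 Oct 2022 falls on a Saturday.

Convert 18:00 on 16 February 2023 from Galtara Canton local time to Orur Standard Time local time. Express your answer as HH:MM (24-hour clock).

02:45

1 February 2023 is a Wednesday, so the first Saturday is February 4 and the third is February 18.
1 September 2023 is a Friday, so the first Friday is September 1 and the fourth is September 22.
16 February 2023 does not fall between 18 February and 22 September, so daylight saving is not in effect and Galtara Canton is at UTC−02:30.
18:00 Galtara Canton + 2h30m = 20:30 UTC.
1 October 2022 is a Saturday, so the first Monday is October 3 and the third is October 17.
1 February 2023 is a Wednesday, so the first Sunday is February 5 and the third is February 19.
At the standard offset (UTC+05:15), 20:30 UTC + 5h15m = 01:45 Orur Standard Time standard time (rolling into the next day, 17 February 2023).
Daylight saving runs 17 October 2022 – 19 February 2023; the standard-time date in Orur Standard Time, 17 February 2023, is inside that window, so Orur Standard Time is at UTC+06:15.
20:30 UTC + 6h15m = 02:45 Orur Standard Time (rolling into the next day, 17 February 2023).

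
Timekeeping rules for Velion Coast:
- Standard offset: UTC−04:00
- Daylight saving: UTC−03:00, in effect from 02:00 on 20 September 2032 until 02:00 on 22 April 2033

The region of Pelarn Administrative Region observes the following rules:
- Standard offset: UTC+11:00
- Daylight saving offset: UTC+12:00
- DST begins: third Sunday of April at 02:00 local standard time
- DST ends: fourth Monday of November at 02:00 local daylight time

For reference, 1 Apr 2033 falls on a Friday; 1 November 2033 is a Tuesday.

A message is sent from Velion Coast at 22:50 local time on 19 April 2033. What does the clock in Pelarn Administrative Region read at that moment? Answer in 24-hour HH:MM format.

13:50

19 April 2033 falls between 20 September 2032 and 22 April 2033, so daylight saving is in effect and Velion Coast is at UTC−03:00.
22:50 Velion Coast + 3h = 01:50 UTC (rolling into the next day, 20 April 2033).
1 April 2033 is a Friday, so the first Sunday is April 3 and the third is April 17.
1 November 2033 is a Tuesday, so the first Monday is November 7 and the fourth is November 28.
At the standard offset (UTC+11:00), 01:50 UTC + 11h = 12:50 Pelarn Administrative Region standard time.
The standard-time date in Pelarn Administrative Region, 20 April 2033, falls between 17 April and 28 November, so daylight saving is in effect and Pelarn Administrative Region is at UTC+12:00.
01:50 UTC + 12h = 13:50 Pelarn Administrative Region.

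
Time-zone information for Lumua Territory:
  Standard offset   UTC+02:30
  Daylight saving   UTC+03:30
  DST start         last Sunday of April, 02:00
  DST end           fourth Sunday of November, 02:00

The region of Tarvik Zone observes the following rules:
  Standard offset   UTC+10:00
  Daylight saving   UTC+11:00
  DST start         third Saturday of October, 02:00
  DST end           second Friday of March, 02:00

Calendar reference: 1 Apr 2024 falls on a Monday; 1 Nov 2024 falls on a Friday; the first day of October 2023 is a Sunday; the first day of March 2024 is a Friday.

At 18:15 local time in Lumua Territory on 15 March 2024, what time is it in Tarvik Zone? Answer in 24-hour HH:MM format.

01:45

1 April 2024 is a Monday, so Sundays fall on 7, 14, 21, 28; the last is April 28.
1 November 2024 is a Friday, so the first Sunday is November 3 and the fourth is November 24.
Daylight saving runs 28 April – 24 November; 15 March 2024 is outside that window, so Lumua Territory is on standard time at UTC+02:30.
18:15 Lumua Territory − 2h30m = 15:45 UTC.
1 October 2023 is a Sunday, so the first Saturday is October 7 and the third is October 21.
1 March 2024 is a Friday, so the first Friday is March 1 and the second is March 8.
At the standard offset (UTC+10:00), 15:45 UTC + 10h = 01:45 Tarvik Zone standard time (rolling into the next day, 16 March 2024).
The standard-time date in Tarvik Zone, 16 March 2024, is outside the daylight-saving period (21 October 2023 – 8 March 2024), so Tarvik Zone is on standard time, UTC+10:00.
15:45 UTC + 10h = 01:45 Tarvik Zone (rolling into the next day, 16 March 2024).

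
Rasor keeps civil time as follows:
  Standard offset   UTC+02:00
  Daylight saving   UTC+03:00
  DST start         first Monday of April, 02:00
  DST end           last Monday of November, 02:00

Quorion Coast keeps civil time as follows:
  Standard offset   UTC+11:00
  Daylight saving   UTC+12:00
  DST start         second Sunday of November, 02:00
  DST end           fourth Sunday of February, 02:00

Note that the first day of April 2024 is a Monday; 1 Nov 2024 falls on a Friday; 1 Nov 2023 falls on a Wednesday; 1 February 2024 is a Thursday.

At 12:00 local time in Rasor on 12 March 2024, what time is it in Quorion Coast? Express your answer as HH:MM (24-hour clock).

21:00

1 April 2024 is a Monday, so the first Monday is April 1.
1 November 2024 is a Friday, so Mondays fall on 4, 11, 18, 25; the last is November 25.
Daylight saving runs 1 April – 25 November; 12 March 2024 is outside that window, so Rasor is on standard time at UTC+02:00.
12:00 Rasor − 2h = 10:00 UTC.
1 November 2023 is a Wednesday, so the first Sunday is November 5 and the second is November 12.
1 February 2024 is a Thursday, so the first Sunday is February 4 and the fourth is February 25.
At the standard offset (UTC+11:00), 10:00 UTC + 11h = 21:00 Quorion Coast standard time.
Daylight saving runs 12 November 2023 – 25 February 2024; the standard-time date in Quorion Coast, 12 March 2024, is outside that window, so Quorion Coast is on standard time at UTC+11:00.
10:00 UTC + 11h = 21:00 Quorion Coast.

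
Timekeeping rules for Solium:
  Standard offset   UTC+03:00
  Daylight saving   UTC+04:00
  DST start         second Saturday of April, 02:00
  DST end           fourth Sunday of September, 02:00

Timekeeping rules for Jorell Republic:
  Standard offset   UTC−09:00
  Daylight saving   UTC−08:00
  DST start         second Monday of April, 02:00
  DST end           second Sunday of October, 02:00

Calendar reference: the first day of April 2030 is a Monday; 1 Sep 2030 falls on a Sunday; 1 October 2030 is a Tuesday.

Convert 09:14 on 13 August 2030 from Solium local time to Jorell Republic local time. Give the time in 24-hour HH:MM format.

21:14

1 April 2030 is a Monday, so the first Saturday is April 6 and the second is April 13.
1 September 2030 is a Sunday, so the first Sunday is September 1 and the fourth is September 22.
Daylight saving runs 13 April – 22 September; 13 August 2030 is inside that window, so Solium is at UTC+04:00.
09:14 Solium − 4h = 05:14 UTC.
1 April 2030 is a Monday, so the first Monday is April 1 and the second is April 8.
1 October 2030 is a Tuesday, so the first Sunday is October 6 and the second is October 13.
At the standard offset (UTC−09:00), 05:14 UTC − 9h = 20:14 Jorell Republic standard time (rolling into the previous day, 12 August 2030).
Daylight saving runs 8 April – 13 October; the standard-time date in Jorell Republic, 12 August 2030, is inside that window, so Jorell Republic is at UTC−08:00.
05:14 UTC − 8h = 21:14 Jorell Republic (rolling into the previous day, 12 August 2030).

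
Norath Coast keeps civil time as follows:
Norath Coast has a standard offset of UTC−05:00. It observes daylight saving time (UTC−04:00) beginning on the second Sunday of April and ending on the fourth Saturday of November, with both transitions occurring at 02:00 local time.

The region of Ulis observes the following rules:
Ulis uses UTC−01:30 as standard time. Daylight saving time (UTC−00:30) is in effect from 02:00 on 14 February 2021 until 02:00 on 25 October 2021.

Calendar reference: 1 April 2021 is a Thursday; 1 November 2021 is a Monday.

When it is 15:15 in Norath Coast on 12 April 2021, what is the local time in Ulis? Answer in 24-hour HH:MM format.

1 April 2021 is a Thursday, so the first Sunday is April 4 and the second is April 11.
1 November 2021 is a Monday, so the first Saturday is November 6 and the fourth is November 27.
12 April 2021 falls between 11 April and 27 November, so daylight saving is in effect and Norath Coast is at UTC−04:00.
15:15 Norath Coast + 4h = 19:15 UTC.
At the standard offset (UTC−01:30), 19:15 UTC − 1h30m = 17:45 Ulis standard time.
Daylight saving runs 14 February – 25 October; the standard-time date in Ulis, 12 April 2021, is inside that window, so Ulis is at UTC−00:30.
19:15 UTC − 0h30m = 18:45 Ulis.

18:45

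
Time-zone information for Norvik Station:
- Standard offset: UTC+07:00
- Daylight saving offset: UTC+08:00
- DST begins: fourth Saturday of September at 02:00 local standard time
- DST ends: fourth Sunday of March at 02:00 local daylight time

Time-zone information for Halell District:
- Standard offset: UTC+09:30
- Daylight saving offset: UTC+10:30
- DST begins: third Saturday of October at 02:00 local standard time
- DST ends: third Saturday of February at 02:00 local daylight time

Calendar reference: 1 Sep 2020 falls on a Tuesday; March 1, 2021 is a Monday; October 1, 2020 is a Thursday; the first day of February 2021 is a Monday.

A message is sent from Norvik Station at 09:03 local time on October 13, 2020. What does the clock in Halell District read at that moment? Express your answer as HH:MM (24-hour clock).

10:33

1 September 2020 is a Tuesday, so the first Saturday is September 5 and the fourth is September 26.
1 March 2021 is a Monday, so the first Sunday is March 7 and the fourth is March 28.
Daylight saving runs 26 September 2020 – 28 March 2021; October 13, 2020 is inside that window, so Norvik Station is at UTC+08:00.
09:03 Norvik Station − 8h = 01:03 UTC.
1 October 2020 is a Thursday, so the first Saturday is October 3 and the third is October 17.
1 February 2021 is a Monday, so the first Saturday is February 6 and the third is February 20.
At the standard offset (UTC+09:30), 01:03 UTC + 9h30m = 10:33 Halell District standard time.
The standard-time date in Halell District, October 13, 2020, does not fall between 17 October 2020 and 20 February 2021, so daylight saving is not in effect and Halell District is at UTC+09:30.
01:03 UTC + 9h30m = 10:33 Halell District.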